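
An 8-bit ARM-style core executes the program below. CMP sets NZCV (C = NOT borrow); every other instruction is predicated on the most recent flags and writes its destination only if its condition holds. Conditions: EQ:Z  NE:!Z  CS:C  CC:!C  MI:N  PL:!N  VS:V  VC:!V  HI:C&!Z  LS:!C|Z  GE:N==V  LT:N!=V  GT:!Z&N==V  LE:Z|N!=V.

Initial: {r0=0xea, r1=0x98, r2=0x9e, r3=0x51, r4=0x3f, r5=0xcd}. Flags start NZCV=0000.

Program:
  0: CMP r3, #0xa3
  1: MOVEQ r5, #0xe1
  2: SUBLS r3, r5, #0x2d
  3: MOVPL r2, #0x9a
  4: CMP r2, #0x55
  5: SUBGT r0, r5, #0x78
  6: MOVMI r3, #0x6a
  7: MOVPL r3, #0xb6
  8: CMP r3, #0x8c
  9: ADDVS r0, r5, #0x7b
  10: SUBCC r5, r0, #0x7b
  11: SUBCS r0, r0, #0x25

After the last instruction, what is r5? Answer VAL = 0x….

VAL = 0xcd

[0] flags=1001 → (cmp)
[1] flags=1001 EQ?F → skip
[2] flags=1001 LS?T → r3=0xa0
[3] flags=1001 PL?F → skip
[4] flags=0011 → (cmp)
[5] flags=0011 GT?F → skip
[6] flags=0011 MI?F → skip
[7] flags=0011 PL?T → r3=0xb6
[8] flags=0010 → (cmp)
[9] flags=0010 VS?F → skip
[10] flags=0010 CC?F → skip
[11] flags=0010 CS?T → r0=0xc5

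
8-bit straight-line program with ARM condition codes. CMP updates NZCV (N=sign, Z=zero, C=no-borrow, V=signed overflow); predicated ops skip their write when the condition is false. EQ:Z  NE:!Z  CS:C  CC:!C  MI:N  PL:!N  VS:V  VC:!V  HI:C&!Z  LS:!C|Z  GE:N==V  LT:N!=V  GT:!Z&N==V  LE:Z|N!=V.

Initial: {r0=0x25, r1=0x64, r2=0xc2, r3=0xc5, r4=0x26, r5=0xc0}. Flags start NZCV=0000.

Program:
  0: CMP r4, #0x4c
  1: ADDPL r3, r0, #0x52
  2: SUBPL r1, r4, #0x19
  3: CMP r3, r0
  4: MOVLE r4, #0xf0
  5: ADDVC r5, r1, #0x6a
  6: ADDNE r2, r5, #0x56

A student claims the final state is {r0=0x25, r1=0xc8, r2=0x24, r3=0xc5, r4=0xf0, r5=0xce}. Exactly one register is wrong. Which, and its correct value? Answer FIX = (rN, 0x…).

FIX = (r1, 0x64)

[0] flags=1000 → (cmp)
[1] flags=1000 PL?F → skip
[2] flags=1000 PL?F → skip
[3] flags=1010 → (cmp)
[4] flags=1010 LE?T → r4=0xf0
[5] flags=1010 VC?T → r5=0xce
[6] flags=1010 NE?T → r2=0x24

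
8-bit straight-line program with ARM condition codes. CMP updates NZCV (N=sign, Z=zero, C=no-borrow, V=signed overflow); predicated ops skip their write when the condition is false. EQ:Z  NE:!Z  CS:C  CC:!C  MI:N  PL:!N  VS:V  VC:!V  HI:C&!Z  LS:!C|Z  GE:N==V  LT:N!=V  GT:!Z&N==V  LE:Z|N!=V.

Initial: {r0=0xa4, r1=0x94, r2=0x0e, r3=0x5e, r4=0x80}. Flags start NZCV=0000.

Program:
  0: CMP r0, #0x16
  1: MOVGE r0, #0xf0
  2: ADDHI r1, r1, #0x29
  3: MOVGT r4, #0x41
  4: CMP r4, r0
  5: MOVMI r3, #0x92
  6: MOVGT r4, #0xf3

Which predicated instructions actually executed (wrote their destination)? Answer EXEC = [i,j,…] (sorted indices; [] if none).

EXEC = [2,5]

[0] flags=1010 → (cmp)
[1] flags=1010 GE?F → skip
[2] flags=1010 HI?T → r1=0xbd
[3] flags=1010 GT?F → skip
[4] flags=1000 → (cmp)
[5] flags=1000 MI?T → r3=0x92
[6] flags=1000 GT?F → skip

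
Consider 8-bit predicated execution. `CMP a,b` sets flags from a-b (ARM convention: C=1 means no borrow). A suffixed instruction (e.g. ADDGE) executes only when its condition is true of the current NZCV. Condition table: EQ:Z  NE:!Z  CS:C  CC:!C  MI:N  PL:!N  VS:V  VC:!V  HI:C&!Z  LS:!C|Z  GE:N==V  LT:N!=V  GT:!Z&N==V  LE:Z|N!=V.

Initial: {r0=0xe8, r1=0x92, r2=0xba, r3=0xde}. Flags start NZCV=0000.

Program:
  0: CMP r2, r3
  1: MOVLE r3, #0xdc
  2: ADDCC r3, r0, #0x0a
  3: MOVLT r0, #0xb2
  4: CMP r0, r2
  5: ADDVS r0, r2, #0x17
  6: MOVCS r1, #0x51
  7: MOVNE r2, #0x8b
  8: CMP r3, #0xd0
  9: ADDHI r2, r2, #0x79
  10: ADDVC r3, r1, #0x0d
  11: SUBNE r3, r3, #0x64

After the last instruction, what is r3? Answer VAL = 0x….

VAL = 0x3b

[0] flags=1000 → (cmp)
[1] flags=1000 LE?T → r3=0xdc
[2] flags=1000 CC?T → r3=0xf2
[3] flags=1000 LT?T → r0=0xb2
[4] flags=1000 → (cmp)
[5] flags=1000 VS?F → skip
[6] flags=1000 CS?F → skip
[7] flags=1000 NE?T → r2=0x8b
[8] flags=0010 → (cmp)
[9] flags=0010 HI?T → r2=0x04
[10] flags=0010 VC?T → r3=0x9f
[11] flags=0010 NE?T → r3=0x3b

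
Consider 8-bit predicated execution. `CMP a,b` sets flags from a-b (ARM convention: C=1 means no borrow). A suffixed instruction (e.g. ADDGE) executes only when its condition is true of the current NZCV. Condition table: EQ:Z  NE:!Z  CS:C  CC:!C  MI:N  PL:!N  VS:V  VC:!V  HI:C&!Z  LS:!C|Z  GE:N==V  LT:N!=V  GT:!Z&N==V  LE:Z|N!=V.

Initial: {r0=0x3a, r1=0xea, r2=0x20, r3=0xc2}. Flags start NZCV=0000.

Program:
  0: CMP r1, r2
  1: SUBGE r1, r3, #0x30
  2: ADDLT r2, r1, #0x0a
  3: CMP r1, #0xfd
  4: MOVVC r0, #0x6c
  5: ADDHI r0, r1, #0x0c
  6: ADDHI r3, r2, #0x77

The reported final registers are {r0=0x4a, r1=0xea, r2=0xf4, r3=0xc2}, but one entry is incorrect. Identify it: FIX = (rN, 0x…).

FIX = (r0, 0x6c)

[0] flags=1010 → (cmp)
[1] flags=1010 GE?F → skip
[2] flags=1010 LT?T → r2=0xf4
[3] flags=1000 → (cmp)
[4] flags=1000 VC?T → r0=0x6c
[5] flags=1000 HI?F → skip
[6] flags=1000 HI?F → skip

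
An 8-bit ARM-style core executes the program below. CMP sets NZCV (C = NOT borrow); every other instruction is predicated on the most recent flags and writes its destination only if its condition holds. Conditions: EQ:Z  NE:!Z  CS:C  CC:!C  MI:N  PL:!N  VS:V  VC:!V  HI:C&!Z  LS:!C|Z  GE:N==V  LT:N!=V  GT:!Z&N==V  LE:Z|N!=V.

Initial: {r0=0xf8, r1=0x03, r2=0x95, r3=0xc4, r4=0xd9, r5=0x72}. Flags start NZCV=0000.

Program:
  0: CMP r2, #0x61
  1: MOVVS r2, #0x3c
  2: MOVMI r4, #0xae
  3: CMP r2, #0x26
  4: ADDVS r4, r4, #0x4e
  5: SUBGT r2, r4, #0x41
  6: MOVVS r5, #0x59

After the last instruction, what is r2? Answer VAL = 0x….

[0] flags=0011 → (cmp)
[1] flags=0011 VS?T → r2=0x3c
[2] flags=0011 MI?F → skip
[3] flags=0010 → (cmp)
[4] flags=0010 VS?F → skip
[5] flags=0010 GT?T → r2=0x98
[6] flags=0010 VS?F → skip

VAL = 0x98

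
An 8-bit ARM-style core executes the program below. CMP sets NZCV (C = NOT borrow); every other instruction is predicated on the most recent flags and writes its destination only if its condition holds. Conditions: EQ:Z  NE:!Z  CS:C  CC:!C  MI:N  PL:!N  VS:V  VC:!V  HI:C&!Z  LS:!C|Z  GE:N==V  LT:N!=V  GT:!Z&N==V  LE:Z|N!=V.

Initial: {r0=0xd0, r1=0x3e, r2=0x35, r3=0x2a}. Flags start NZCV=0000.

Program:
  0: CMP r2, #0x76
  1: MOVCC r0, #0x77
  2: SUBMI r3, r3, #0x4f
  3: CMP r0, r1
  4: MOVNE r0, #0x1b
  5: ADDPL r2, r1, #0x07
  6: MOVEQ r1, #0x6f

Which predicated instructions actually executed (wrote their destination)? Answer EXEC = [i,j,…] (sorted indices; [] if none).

EXEC = [1,2,4,5]

0: ✓ CMP  NZCV=1000
1: ✓ MOVCC  r0←0x77
2: ✓ SUBMI  r3←0xdb
3: ✓ CMP  NZCV=0010
4: ✓ MOVNE  r0←0x1b
5: ✓ ADDPL  r2←0x45
6: · MOVEQ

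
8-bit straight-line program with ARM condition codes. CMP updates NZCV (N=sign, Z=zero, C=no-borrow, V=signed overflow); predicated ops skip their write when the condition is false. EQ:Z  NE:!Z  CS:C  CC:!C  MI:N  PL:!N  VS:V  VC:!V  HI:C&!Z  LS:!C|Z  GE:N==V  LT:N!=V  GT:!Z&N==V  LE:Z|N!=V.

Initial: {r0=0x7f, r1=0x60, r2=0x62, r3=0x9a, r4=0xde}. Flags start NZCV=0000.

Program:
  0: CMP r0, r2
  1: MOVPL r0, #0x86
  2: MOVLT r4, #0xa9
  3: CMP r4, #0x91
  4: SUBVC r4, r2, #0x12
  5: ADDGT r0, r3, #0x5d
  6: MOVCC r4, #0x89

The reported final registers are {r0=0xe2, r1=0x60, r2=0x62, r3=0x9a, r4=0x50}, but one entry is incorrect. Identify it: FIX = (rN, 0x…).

[0] flags=0010 → (cmp)
[1] flags=0010 PL?T → r0=0x86
[2] flags=0010 LT?F → skip
[3] flags=0010 → (cmp)
[4] flags=0010 VC?T → r4=0x50
[5] flags=0010 GT?T → r0=0xf7
[6] flags=0010 CC?F → skip

FIX = (r0, 0xf7)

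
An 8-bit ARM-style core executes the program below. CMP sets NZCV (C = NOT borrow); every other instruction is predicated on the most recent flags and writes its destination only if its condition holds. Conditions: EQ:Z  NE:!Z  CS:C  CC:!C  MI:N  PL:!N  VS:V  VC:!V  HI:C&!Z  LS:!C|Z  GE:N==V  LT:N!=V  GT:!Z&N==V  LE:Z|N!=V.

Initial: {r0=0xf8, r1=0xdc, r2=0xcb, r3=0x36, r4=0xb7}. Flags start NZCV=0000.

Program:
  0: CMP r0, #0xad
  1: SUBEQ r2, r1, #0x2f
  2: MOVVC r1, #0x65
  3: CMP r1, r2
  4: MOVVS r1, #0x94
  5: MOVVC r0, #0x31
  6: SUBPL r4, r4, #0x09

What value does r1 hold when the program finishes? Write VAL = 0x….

VAL = 0x94

0: ✓ CMP  NZCV=0010
1: · SUBEQ
2: ✓ MOVVC  r1←0x65
3: ✓ CMP  NZCV=1001
4: ✓ MOVVS  r1←0x94
5: · MOVVC
6: · SUBPL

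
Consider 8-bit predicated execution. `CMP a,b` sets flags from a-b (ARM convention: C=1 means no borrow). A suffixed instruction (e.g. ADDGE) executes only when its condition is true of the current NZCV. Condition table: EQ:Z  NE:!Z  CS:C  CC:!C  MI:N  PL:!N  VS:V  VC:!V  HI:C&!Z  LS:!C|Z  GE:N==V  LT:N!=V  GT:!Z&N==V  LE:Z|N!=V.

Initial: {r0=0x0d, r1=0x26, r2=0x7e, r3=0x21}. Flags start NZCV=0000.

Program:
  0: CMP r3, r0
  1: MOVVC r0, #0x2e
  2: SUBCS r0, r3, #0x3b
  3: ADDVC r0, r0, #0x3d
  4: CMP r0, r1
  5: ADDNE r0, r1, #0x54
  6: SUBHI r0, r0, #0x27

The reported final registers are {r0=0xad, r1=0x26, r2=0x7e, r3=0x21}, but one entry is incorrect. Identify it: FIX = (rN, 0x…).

FIX = (r0, 0x7a)

[0] flags=0010 → (cmp)
[1] flags=0010 VC?T → r0=0x2e
[2] flags=0010 CS?T → r0=0xe6
[3] flags=0010 VC?T → r0=0x23
[4] flags=1000 → (cmp)
[5] flags=1000 NE?T → r0=0x7a
[6] flags=1000 HI?F → skip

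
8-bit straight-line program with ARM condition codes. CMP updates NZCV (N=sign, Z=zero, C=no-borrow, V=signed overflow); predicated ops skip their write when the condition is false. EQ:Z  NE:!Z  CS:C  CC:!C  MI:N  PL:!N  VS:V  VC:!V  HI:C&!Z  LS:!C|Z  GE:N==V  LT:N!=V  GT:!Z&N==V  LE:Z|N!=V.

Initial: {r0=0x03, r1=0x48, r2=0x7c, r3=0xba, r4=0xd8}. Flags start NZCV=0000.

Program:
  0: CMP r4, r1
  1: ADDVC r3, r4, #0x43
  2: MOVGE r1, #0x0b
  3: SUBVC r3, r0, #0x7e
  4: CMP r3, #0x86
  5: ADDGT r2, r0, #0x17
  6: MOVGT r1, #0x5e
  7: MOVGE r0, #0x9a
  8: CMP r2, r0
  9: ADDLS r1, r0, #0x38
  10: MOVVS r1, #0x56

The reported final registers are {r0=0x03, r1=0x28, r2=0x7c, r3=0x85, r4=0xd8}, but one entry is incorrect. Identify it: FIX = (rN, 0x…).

[0] flags=1010 → (cmp)
[1] flags=1010 VC?T → r3=0x1b
[2] flags=1010 GE?F → skip
[3] flags=1010 VC?T → r3=0x85
[4] flags=1000 → (cmp)
[5] flags=1000 GT?F → skip
[6] flags=1000 GT?F → skip
[7] flags=1000 GE?F → skip
[8] flags=0010 → (cmp)
[9] flags=0010 LS?F → skip
[10] flags=0010 VS?F → skip

FIX = (r1, 0x48)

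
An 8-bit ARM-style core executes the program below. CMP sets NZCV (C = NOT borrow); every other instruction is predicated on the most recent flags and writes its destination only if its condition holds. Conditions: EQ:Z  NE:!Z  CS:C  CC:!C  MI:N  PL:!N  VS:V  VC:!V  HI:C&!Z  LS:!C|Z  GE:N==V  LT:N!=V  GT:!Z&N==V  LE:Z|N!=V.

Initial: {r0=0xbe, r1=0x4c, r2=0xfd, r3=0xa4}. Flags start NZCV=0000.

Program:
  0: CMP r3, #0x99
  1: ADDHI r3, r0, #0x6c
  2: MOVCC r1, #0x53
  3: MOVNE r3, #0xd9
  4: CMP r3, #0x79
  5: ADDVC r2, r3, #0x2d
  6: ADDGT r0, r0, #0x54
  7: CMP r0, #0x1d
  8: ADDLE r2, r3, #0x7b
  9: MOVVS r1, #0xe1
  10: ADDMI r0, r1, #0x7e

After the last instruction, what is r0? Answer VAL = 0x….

[0] flags=0010 → (cmp)
[1] flags=0010 HI?T → r3=0x2a
[2] flags=0010 CC?F → skip
[3] flags=0010 NE?T → r3=0xd9
[4] flags=0011 → (cmp)
[5] flags=0011 VC?F → skip
[6] flags=0011 GT?F → skip
[7] flags=1010 → (cmp)
[8] flags=1010 LE?T → r2=0x54
[9] flags=1010 VS?F → skip
[10] flags=1010 MI?T → r0=0xca

VAL = 0xca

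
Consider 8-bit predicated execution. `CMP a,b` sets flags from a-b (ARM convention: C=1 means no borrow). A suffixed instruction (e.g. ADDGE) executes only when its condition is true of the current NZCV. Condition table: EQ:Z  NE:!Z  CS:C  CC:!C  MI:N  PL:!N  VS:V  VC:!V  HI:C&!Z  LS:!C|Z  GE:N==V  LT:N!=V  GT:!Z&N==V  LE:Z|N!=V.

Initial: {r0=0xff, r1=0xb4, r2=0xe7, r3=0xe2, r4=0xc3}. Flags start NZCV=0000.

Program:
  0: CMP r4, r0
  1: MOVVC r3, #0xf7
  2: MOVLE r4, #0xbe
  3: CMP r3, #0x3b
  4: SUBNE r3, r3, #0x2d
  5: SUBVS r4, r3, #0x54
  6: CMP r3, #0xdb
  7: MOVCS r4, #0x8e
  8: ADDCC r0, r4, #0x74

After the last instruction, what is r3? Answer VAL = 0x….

VAL = 0xca

0: ✓ CMP  NZCV=1000
1: ✓ MOVVC  r3←0xf7
2: ✓ MOVLE  r4←0xbe
3: ✓ CMP  NZCV=1010
4: ✓ SUBNE  r3←0xca
5: · SUBVS
6: ✓ CMP  NZCV=1000
7: · MOVCS
8: ✓ ADDCC  r0←0x32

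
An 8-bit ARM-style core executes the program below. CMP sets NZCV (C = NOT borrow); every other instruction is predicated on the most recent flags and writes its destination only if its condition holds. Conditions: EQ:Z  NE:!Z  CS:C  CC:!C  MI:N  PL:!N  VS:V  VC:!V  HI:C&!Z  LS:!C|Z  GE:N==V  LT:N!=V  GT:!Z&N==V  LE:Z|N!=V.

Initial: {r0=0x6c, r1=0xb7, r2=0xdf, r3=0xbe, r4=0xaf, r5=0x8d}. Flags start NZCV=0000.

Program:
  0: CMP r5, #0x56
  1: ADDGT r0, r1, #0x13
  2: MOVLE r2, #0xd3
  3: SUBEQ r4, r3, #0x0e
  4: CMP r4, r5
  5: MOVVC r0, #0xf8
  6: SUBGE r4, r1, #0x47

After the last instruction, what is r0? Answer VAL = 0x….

[0] flags=0011 → (cmp)
[1] flags=0011 GT?F → skip
[2] flags=0011 LE?T → r2=0xd3
[3] flags=0011 EQ?F → skip
[4] flags=0010 → (cmp)
[5] flags=0010 VC?T → r0=0xf8
[6] flags=0010 GE?T → r4=0x70

VAL = 0xf8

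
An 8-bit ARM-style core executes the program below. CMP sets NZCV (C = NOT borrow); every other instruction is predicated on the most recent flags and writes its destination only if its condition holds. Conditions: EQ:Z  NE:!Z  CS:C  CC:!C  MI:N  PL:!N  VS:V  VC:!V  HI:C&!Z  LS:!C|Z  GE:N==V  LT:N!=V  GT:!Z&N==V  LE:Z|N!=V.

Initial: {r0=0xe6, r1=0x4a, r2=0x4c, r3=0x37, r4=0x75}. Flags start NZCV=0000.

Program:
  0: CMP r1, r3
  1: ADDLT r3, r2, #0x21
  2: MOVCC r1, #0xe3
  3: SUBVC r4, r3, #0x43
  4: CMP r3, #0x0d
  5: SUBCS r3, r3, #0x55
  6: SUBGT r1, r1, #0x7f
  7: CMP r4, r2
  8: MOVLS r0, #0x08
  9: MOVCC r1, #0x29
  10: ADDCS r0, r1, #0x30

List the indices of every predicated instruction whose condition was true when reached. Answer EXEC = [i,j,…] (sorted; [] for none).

0: ✓ CMP  NZCV=0010
1: · ADDLT
2: · MOVCC
3: ✓ SUBVC  r4←0xf4
4: ✓ CMP  NZCV=0010
5: ✓ SUBCS  r3←0xe2
6: ✓ SUBGT  r1←0xcb
7: ✓ CMP  NZCV=1010
8: · MOVLS
9: · MOVCC
10: ✓ ADDCS  r0←0xfb

EXEC = [3,5,6,10]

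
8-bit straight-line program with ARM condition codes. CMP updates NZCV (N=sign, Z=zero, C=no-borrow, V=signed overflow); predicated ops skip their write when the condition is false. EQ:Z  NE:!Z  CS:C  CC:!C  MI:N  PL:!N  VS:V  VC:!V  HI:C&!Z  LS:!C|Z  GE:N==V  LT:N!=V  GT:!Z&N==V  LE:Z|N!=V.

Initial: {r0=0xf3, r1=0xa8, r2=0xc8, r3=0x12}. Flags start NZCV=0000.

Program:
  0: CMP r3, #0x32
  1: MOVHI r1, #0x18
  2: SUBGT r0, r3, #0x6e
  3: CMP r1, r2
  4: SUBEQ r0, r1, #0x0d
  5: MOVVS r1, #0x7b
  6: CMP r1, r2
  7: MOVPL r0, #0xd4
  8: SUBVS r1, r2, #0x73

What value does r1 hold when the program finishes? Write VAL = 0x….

0: ✓ CMP  NZCV=1000
1: · MOVHI
2: · SUBGT
3: ✓ CMP  NZCV=1000
4: · SUBEQ
5: · MOVVS
6: ✓ CMP  NZCV=1000
7: · MOVPL
8: · SUBVS

VAL = 0xa8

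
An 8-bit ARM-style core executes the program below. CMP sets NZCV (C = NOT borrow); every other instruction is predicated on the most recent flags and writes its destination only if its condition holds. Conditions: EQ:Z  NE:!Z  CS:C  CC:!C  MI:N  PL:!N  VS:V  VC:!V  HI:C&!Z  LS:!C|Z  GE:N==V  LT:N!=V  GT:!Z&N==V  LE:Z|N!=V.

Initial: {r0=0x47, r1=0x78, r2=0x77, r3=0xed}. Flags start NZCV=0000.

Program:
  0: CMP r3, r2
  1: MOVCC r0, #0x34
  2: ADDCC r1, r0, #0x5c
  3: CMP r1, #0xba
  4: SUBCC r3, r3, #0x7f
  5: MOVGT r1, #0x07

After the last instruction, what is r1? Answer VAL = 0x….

[0] flags=0011 → (cmp)
[1] flags=0011 CC?F → skip
[2] flags=0011 CC?F → skip
[3] flags=1001 → (cmp)
[4] flags=1001 CC?T → r3=0x6e
[5] flags=1001 GT?T → r1=0x07

VAL = 0x07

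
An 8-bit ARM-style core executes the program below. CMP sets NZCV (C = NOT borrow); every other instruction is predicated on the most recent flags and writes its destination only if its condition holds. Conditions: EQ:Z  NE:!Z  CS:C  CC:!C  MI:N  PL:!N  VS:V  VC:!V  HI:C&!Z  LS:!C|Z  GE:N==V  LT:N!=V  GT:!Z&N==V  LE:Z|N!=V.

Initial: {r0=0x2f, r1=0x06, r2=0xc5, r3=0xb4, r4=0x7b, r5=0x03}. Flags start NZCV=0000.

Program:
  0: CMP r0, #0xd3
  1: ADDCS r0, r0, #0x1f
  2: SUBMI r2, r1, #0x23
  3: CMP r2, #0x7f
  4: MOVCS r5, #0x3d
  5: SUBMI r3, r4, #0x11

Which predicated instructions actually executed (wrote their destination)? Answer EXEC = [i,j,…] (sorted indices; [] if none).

EXEC = [4]

0: ✓ CMP  NZCV=0000
1: · ADDCS
2: · SUBMI
3: ✓ CMP  NZCV=0011
4: ✓ MOVCS  r5←0x3d
5: · SUBMI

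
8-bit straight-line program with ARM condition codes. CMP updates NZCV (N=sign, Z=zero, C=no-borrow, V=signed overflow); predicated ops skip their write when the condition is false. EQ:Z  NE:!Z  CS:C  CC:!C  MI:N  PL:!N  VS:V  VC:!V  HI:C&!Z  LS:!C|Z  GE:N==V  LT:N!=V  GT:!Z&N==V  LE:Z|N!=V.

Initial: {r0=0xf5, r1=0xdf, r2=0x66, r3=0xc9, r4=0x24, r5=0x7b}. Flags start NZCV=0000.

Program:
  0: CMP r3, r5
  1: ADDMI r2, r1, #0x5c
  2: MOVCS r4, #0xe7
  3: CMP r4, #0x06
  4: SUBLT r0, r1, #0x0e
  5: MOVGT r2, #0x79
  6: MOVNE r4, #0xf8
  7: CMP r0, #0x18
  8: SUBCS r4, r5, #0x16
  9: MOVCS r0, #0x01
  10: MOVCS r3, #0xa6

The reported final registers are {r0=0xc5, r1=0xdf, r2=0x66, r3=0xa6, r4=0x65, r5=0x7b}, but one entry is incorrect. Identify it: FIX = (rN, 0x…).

[0] flags=0011 → (cmp)
[1] flags=0011 MI?F → skip
[2] flags=0011 CS?T → r4=0xe7
[3] flags=1010 → (cmp)
[4] flags=1010 LT?T → r0=0xd1
[5] flags=1010 GT?F → skip
[6] flags=1010 NE?T → r4=0xf8
[7] flags=1010 → (cmp)
[8] flags=1010 CS?T → r4=0x65
[9] flags=1010 CS?T → r0=0x01
[10] flags=1010 CS?T → r3=0xa6

FIX = (r0, 0x01)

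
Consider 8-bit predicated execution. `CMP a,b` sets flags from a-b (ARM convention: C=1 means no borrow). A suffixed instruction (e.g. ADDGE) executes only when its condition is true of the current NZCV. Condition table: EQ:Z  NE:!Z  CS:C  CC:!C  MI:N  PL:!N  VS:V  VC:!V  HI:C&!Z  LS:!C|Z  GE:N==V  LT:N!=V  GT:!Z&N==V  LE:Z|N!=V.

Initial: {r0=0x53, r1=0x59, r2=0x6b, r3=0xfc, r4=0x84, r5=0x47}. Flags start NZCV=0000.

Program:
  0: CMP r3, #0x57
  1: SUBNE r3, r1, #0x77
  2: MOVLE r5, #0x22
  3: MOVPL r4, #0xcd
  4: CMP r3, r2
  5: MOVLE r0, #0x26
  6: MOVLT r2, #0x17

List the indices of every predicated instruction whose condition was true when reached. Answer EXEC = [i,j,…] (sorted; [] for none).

EXEC = [1,2,5,6]

[0] flags=1010 → (cmp)
[1] flags=1010 NE?T → r3=0xe2
[2] flags=1010 LE?T → r5=0x22
[3] flags=1010 PL?F → skip
[4] flags=0011 → (cmp)
[5] flags=0011 LE?T → r0=0x26
[6] flags=0011 LT?T → r2=0x17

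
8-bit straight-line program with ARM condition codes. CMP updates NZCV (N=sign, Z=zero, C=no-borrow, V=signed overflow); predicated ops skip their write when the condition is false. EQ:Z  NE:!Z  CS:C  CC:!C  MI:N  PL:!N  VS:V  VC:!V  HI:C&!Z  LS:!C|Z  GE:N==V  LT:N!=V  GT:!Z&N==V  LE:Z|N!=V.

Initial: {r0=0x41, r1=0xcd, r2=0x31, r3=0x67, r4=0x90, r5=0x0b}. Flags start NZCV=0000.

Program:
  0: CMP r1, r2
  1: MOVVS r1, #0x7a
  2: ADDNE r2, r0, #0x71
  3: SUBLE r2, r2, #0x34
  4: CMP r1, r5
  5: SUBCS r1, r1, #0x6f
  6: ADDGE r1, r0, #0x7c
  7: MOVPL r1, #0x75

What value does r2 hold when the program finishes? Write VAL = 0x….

0: ✓ CMP  NZCV=1010
1: · MOVVS
2: ✓ ADDNE  r2←0xb2
3: ✓ SUBLE  r2←0x7e
4: ✓ CMP  NZCV=1010
5: ✓ SUBCS  r1←0x5e
6: · ADDGE
7: · MOVPL

VAL = 0x7e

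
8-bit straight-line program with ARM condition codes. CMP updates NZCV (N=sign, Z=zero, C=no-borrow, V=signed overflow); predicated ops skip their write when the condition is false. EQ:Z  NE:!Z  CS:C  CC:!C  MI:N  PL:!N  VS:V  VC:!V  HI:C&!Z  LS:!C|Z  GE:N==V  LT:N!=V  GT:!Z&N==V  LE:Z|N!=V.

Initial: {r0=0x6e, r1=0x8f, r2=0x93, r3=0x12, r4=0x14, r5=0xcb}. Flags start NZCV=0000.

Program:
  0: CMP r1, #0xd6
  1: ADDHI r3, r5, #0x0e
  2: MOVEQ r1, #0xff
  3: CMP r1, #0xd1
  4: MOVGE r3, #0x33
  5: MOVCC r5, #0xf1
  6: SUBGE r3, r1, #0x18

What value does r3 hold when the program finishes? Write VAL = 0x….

VAL = 0x12

[0] flags=1000 → (cmp)
[1] flags=1000 HI?F → skip
[2] flags=1000 EQ?F → skip
[3] flags=1000 → (cmp)
[4] flags=1000 GE?F → skip
[5] flags=1000 CC?T → r5=0xf1
[6] flags=1000 GE?F → skip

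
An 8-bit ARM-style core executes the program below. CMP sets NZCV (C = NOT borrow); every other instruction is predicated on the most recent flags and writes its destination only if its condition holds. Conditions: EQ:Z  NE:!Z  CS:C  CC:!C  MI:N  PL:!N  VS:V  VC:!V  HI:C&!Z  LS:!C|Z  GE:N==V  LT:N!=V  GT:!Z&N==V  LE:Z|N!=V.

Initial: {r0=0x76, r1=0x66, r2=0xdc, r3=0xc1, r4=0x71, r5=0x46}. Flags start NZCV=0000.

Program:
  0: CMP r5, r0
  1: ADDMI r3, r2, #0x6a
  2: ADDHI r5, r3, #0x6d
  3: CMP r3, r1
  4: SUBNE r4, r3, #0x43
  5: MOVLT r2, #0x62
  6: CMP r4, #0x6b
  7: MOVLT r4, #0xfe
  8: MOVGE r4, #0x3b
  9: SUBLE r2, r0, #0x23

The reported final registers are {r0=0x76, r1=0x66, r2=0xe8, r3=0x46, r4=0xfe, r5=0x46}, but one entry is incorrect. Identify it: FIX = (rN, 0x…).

[0] flags=1000 → (cmp)
[1] flags=1000 MI?T → r3=0x46
[2] flags=1000 HI?F → skip
[3] flags=1000 → (cmp)
[4] flags=1000 NE?T → r4=0x03
[5] flags=1000 LT?T → r2=0x62
[6] flags=1000 → (cmp)
[7] flags=1000 LT?T → r4=0xfe
[8] flags=1000 GE?F → skip
[9] flags=1000 LE?T → r2=0x53

FIX = (r2, 0x53)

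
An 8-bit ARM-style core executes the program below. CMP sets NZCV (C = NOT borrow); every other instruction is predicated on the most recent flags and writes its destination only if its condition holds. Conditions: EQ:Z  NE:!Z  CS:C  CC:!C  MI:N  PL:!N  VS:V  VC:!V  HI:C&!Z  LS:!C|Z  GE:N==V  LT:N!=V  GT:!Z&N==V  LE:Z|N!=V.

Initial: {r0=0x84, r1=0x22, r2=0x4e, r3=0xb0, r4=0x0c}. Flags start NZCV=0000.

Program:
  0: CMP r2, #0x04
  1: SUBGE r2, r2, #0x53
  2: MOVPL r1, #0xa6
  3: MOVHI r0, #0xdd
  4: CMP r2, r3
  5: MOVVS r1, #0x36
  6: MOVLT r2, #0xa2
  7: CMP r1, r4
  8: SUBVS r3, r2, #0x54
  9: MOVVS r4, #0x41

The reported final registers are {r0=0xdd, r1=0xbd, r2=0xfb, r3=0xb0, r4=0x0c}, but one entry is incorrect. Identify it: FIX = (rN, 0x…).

FIX = (r1, 0xa6)

[0] flags=0010 → (cmp)
[1] flags=0010 GE?T → r2=0xfb
[2] flags=0010 PL?T → r1=0xa6
[3] flags=0010 HI?T → r0=0xdd
[4] flags=0010 → (cmp)
[5] flags=0010 VS?F → skip
[6] flags=0010 LT?F → skip
[7] flags=1010 → (cmp)
[8] flags=1010 VS?F → skip
[9] flags=1010 VS?F → skip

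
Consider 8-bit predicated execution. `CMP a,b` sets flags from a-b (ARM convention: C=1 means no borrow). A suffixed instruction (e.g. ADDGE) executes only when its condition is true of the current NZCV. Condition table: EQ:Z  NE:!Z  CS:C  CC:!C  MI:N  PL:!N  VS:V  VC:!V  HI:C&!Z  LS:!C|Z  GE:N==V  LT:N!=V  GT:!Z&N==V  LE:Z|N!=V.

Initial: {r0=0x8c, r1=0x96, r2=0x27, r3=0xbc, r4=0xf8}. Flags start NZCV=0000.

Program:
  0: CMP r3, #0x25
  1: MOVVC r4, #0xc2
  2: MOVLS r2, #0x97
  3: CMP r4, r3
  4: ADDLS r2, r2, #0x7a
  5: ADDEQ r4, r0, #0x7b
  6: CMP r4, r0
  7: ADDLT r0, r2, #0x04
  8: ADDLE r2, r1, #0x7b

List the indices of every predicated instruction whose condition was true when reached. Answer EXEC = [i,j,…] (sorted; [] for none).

0: ✓ CMP  NZCV=1010
1: ✓ MOVVC  r4←0xc2
2: · MOVLS
3: ✓ CMP  NZCV=0010
4: · ADDLS
5: · ADDEQ
6: ✓ CMP  NZCV=0010
7: · ADDLT
8: · ADDLE

EXEC = [1]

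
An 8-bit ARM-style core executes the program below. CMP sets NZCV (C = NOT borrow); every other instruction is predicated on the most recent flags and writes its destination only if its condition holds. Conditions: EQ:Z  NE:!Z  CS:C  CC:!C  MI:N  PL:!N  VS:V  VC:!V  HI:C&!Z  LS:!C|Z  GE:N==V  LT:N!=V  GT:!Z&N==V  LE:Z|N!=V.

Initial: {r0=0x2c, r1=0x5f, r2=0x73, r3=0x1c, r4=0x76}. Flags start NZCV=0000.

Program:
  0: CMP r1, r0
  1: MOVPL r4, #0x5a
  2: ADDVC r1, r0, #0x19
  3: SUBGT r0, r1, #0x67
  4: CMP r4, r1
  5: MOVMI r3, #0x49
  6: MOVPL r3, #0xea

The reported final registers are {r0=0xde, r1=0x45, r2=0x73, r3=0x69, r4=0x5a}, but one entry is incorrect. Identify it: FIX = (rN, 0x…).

[0] flags=0010 → (cmp)
[1] flags=0010 PL?T → r4=0x5a
[2] flags=0010 VC?T → r1=0x45
[3] flags=0010 GT?T → r0=0xde
[4] flags=0010 → (cmp)
[5] flags=0010 MI?F → skip
[6] flags=0010 PL?T → r3=0xea

FIX = (r3, 0xea)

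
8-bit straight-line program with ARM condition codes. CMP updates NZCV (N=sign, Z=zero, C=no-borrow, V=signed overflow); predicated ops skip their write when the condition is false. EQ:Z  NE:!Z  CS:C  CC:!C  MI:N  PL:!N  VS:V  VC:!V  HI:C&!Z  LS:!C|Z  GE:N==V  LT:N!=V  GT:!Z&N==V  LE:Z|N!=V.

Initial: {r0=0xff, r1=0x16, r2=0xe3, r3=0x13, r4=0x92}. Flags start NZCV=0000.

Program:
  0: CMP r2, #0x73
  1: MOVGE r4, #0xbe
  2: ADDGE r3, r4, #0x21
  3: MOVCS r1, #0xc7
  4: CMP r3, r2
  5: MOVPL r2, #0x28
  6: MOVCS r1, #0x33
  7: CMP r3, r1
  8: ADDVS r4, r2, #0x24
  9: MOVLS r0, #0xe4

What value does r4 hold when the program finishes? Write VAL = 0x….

VAL = 0x92

[0] flags=0011 → (cmp)
[1] flags=0011 GE?F → skip
[2] flags=0011 GE?F → skip
[3] flags=0011 CS?T → r1=0xc7
[4] flags=0000 → (cmp)
[5] flags=0000 PL?T → r2=0x28
[6] flags=0000 CS?F → skip
[7] flags=0000 → (cmp)
[8] flags=0000 VS?F → skip
[9] flags=0000 LS?T → r0=0xe4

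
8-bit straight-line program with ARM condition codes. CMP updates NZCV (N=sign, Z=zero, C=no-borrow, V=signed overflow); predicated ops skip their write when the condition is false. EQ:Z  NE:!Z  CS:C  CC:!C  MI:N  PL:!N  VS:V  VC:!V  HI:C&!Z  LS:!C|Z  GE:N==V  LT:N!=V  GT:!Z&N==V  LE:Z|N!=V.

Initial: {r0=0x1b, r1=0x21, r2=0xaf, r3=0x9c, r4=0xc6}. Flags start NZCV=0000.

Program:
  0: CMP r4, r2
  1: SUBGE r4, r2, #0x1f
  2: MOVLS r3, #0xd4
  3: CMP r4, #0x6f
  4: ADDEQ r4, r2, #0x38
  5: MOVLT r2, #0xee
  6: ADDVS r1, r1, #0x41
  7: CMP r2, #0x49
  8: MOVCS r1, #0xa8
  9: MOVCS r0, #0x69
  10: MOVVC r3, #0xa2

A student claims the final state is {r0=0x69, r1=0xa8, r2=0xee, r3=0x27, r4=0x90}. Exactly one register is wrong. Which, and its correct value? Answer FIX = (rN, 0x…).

0: ✓ CMP  NZCV=0010
1: ✓ SUBGE  r4←0x90
2: · MOVLS
3: ✓ CMP  NZCV=0011
4: · ADDEQ
5: ✓ MOVLT  r2←0xee
6: ✓ ADDVS  r1←0x62
7: ✓ CMP  NZCV=1010
8: ✓ MOVCS  r1←0xa8
9: ✓ MOVCS  r0←0x69
10: ✓ MOVVC  r3←0xa2

FIX = (r3, 0xa2)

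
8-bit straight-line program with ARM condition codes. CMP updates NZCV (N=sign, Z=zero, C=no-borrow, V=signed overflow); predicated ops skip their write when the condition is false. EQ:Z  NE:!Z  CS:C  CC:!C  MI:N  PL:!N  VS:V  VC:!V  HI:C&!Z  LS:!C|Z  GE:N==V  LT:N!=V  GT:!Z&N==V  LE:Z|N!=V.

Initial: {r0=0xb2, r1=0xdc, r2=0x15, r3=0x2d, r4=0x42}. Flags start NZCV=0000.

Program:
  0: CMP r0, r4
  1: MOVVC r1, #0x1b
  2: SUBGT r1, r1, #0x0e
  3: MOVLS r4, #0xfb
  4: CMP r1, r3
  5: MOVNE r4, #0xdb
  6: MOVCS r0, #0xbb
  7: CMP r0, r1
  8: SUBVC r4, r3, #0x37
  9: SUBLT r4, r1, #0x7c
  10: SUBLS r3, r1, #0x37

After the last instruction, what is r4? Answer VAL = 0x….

[0] flags=0011 → (cmp)
[1] flags=0011 VC?F → skip
[2] flags=0011 GT?F → skip
[3] flags=0011 LS?F → skip
[4] flags=1010 → (cmp)
[5] flags=1010 NE?T → r4=0xdb
[6] flags=1010 CS?T → r0=0xbb
[7] flags=1000 → (cmp)
[8] flags=1000 VC?T → r4=0xf6
[9] flags=1000 LT?T → r4=0x60
[10] flags=1000 LS?T → r3=0xa5

VAL = 0x60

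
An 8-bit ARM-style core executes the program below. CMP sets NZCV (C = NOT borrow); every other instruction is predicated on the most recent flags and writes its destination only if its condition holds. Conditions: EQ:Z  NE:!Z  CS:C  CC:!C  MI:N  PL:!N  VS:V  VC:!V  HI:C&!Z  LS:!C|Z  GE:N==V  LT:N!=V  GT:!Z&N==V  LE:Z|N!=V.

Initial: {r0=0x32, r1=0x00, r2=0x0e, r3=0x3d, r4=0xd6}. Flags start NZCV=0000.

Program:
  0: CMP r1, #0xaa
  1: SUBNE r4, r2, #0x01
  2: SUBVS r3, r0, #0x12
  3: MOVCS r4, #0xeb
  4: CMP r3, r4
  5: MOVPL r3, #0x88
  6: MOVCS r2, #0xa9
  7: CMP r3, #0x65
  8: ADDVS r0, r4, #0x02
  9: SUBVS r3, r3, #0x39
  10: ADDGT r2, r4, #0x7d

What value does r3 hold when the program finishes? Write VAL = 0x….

VAL = 0x4f

[0] flags=0000 → (cmp)
[1] flags=0000 NE?T → r4=0x0d
[2] flags=0000 VS?F → skip
[3] flags=0000 CS?F → skip
[4] flags=0010 → (cmp)
[5] flags=0010 PL?T → r3=0x88
[6] flags=0010 CS?T → r2=0xa9
[7] flags=0011 → (cmp)
[8] flags=0011 VS?T → r0=0x0f
[9] flags=0011 VS?T → r3=0x4f
[10] flags=0011 GT?F → skip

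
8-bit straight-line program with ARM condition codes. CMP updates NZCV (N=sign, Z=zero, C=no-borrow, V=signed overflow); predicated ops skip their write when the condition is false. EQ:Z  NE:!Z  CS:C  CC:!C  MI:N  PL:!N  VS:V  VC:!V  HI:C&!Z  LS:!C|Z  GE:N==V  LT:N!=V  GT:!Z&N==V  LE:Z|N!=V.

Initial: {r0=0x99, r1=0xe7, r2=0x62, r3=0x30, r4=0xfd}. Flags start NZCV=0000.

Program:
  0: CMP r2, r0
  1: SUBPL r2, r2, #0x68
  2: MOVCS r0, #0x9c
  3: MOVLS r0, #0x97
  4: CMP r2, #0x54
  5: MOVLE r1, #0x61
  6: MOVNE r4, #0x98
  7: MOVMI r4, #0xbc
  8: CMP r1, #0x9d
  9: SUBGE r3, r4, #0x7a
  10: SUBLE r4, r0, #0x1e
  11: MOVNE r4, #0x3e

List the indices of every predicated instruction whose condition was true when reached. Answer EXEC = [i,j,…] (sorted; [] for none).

0: ✓ CMP  NZCV=1001
1: · SUBPL
2: · MOVCS
3: ✓ MOVLS  r0←0x97
4: ✓ CMP  NZCV=0010
5: · MOVLE
6: ✓ MOVNE  r4←0x98
7: · MOVMI
8: ✓ CMP  NZCV=0010
9: ✓ SUBGE  r3←0x1e
10: · SUBLE
11: ✓ MOVNE  r4←0x3e

EXEC = [3,6,9,11]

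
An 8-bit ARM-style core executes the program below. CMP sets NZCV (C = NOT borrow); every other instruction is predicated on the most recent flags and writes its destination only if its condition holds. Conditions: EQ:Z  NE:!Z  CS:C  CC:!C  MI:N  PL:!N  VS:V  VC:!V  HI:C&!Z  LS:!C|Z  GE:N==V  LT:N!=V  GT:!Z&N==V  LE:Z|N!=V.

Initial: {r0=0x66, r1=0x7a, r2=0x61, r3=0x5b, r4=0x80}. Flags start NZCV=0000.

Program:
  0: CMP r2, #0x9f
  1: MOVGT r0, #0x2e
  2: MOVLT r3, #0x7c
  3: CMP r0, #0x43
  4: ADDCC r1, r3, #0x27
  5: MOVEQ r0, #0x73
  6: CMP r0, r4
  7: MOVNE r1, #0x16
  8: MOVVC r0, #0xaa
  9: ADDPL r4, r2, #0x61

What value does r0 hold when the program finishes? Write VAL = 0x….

VAL = 0x2e

0: ✓ CMP  NZCV=1001
1: ✓ MOVGT  r0←0x2e
2: · MOVLT
3: ✓ CMP  NZCV=1000
4: ✓ ADDCC  r1←0x82
5: · MOVEQ
6: ✓ CMP  NZCV=1001
7: ✓ MOVNE  r1←0x16
8: · MOVVC
9: · ADDPL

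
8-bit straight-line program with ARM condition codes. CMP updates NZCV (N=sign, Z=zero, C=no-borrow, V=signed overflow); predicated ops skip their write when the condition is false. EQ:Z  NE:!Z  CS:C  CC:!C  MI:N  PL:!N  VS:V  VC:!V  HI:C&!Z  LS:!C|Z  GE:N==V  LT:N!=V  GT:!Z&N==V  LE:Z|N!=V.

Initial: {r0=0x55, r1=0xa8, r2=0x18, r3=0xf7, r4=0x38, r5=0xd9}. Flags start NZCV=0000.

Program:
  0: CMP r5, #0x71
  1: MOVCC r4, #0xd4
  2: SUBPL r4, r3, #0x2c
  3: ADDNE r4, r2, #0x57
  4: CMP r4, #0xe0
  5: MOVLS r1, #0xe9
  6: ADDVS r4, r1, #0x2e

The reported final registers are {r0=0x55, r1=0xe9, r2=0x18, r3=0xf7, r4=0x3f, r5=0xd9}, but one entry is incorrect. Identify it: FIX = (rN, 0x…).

[0] flags=0011 → (cmp)
[1] flags=0011 CC?F → skip
[2] flags=0011 PL?T → r4=0xcb
[3] flags=0011 NE?T → r4=0x6f
[4] flags=1001 → (cmp)
[5] flags=1001 LS?T → r1=0xe9
[6] flags=1001 VS?T → r4=0x17

FIX = (r4, 0x17)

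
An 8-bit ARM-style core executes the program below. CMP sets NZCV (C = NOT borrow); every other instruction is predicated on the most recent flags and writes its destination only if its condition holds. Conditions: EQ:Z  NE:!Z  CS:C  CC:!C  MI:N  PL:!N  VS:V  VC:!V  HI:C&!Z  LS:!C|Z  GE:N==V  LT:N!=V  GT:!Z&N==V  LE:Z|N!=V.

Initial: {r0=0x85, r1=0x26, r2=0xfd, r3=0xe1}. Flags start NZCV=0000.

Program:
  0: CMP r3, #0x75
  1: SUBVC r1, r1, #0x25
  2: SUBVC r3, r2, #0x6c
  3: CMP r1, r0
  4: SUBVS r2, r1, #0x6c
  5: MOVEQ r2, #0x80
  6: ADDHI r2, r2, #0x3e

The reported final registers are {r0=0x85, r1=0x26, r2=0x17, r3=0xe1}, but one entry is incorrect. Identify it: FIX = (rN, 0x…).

[0] flags=0011 → (cmp)
[1] flags=0011 VC?F → skip
[2] flags=0011 VC?F → skip
[3] flags=1001 → (cmp)
[4] flags=1001 VS?T → r2=0xba
[5] flags=1001 EQ?F → skip
[6] flags=1001 HI?F → skip

FIX = (r2, 0xba)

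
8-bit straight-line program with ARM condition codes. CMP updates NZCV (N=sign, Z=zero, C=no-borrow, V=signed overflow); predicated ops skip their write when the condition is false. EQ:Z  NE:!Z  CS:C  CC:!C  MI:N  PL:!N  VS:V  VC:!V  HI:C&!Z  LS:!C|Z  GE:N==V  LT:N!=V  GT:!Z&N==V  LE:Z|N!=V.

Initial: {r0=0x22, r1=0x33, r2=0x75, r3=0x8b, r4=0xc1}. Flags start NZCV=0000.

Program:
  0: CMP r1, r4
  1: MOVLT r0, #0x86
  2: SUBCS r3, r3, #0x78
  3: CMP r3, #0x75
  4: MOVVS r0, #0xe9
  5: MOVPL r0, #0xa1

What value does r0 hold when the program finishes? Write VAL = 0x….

[0] flags=0000 → (cmp)
[1] flags=0000 LT?F → skip
[2] flags=0000 CS?F → skip
[3] flags=0011 → (cmp)
[4] flags=0011 VS?T → r0=0xe9
[5] flags=0011 PL?T → r0=0xa1

VAL = 0xa1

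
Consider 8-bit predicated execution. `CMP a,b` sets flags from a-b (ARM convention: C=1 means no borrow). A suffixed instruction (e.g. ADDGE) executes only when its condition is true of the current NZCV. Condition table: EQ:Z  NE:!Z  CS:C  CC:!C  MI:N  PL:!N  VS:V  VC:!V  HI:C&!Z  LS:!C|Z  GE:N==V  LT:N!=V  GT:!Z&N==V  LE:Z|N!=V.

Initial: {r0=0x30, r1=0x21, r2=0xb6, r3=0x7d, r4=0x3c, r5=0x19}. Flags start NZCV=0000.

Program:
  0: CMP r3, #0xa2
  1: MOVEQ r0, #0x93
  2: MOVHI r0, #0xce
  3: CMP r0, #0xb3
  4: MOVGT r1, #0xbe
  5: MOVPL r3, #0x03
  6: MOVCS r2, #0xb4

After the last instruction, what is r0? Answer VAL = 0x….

VAL = 0x30

[0] flags=1001 → (cmp)
[1] flags=1001 EQ?F → skip
[2] flags=1001 HI?F → skip
[3] flags=0000 → (cmp)
[4] flags=0000 GT?T → r1=0xbe
[5] flags=0000 PL?T → r3=0x03
[6] flags=0000 CS?F → skip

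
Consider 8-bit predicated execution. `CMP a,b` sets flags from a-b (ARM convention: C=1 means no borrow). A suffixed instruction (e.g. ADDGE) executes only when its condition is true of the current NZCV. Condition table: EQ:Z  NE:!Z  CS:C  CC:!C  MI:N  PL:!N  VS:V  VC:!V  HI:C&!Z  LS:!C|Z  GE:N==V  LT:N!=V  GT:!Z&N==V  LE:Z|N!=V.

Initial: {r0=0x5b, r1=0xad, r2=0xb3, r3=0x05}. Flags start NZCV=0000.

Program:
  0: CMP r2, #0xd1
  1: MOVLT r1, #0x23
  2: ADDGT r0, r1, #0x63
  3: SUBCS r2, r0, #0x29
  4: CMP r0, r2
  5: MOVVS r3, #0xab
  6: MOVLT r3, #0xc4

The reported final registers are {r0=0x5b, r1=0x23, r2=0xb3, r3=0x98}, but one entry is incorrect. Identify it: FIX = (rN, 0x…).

[0] flags=1000 → (cmp)
[1] flags=1000 LT?T → r1=0x23
[2] flags=1000 GT?F → skip
[3] flags=1000 CS?F → skip
[4] flags=1001 → (cmp)
[5] flags=1001 VS?T → r3=0xab
[6] flags=1001 LT?F → skip

FIX = (r3, 0xab)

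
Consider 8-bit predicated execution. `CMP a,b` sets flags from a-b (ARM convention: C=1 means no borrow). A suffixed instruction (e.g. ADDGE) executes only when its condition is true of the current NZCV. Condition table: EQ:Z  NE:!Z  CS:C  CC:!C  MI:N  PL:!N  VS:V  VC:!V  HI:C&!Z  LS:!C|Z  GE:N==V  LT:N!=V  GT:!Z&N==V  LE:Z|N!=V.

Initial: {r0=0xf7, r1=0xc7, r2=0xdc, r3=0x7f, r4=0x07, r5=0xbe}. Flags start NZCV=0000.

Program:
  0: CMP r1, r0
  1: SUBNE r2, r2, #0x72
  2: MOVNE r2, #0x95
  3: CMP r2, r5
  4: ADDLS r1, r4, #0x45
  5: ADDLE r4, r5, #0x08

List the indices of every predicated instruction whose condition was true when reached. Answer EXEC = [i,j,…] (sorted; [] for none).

[0] flags=1000 → (cmp)
[1] flags=1000 NE?T → r2=0x6a
[2] flags=1000 NE?T → r2=0x95
[3] flags=1000 → (cmp)
[4] flags=1000 LS?T → r1=0x4c
[5] flags=1000 LE?T → r4=0xc6

EXEC = [1,2,4,5]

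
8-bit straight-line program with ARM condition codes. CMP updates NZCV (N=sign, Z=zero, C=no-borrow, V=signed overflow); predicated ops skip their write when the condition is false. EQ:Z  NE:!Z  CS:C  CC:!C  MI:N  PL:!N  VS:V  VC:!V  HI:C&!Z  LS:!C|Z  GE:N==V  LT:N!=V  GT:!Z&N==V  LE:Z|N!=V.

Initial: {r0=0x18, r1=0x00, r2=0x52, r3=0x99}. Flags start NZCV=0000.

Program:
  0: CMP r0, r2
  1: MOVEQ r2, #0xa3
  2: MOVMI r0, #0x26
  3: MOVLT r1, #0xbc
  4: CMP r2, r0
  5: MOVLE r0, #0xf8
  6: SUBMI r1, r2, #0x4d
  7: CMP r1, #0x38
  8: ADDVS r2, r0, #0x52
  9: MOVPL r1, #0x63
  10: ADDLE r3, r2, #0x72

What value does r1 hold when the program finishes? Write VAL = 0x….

VAL = 0xbc

0: ✓ CMP  NZCV=1000
1: · MOVEQ
2: ✓ MOVMI  r0←0x26
3: ✓ MOVLT  r1←0xbc
4: ✓ CMP  NZCV=0010
5: · MOVLE
6: · SUBMI
7: ✓ CMP  NZCV=1010
8: · ADDVS
9: · MOVPL
10: ✓ ADDLE  r3←0xc4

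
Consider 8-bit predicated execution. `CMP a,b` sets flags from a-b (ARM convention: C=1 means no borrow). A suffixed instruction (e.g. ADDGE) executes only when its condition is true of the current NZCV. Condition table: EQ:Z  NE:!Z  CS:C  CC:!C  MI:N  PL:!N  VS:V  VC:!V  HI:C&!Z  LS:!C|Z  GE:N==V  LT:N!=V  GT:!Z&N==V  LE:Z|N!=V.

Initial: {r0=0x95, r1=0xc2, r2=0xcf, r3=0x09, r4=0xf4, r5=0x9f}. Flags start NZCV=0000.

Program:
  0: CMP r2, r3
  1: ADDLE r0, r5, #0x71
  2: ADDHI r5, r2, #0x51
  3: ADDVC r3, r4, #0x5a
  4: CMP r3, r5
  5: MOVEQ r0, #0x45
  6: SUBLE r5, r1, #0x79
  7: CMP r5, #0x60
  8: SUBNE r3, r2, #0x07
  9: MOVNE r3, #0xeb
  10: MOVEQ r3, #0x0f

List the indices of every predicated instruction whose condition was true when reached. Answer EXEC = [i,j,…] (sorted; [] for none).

[0] flags=1010 → (cmp)
[1] flags=1010 LE?T → r0=0x10
[2] flags=1010 HI?T → r5=0x20
[3] flags=1010 VC?T → r3=0x4e
[4] flags=0010 → (cmp)
[5] flags=0010 EQ?F → skip
[6] flags=0010 LE?F → skip
[7] flags=1000 → (cmp)
[8] flags=1000 NE?T → r3=0xc8
[9] flags=1000 NE?T → r3=0xeb
[10] flags=1000 EQ?F → skip

EXEC = [1,2,3,8,9]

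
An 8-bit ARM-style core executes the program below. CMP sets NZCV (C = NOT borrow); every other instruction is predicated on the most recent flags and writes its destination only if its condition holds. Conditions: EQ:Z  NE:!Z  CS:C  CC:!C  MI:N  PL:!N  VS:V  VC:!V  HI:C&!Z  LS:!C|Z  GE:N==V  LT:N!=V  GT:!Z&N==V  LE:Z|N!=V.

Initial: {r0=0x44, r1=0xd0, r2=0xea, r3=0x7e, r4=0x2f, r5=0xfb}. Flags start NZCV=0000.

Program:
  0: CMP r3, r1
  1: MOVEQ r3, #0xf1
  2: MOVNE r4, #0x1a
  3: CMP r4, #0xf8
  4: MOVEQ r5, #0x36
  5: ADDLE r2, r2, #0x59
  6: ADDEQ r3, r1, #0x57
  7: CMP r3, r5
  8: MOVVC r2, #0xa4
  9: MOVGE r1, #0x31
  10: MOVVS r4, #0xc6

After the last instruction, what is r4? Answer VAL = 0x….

VAL = 0xc6

0: ✓ CMP  NZCV=1001
1: · MOVEQ
2: ✓ MOVNE  r4←0x1a
3: ✓ CMP  NZCV=0000
4: · MOVEQ
5: · ADDLE
6: · ADDEQ
7: ✓ CMP  NZCV=1001
8: · MOVVC
9: ✓ MOVGE  r1←0x31
10: ✓ MOVVS  r4←0xc6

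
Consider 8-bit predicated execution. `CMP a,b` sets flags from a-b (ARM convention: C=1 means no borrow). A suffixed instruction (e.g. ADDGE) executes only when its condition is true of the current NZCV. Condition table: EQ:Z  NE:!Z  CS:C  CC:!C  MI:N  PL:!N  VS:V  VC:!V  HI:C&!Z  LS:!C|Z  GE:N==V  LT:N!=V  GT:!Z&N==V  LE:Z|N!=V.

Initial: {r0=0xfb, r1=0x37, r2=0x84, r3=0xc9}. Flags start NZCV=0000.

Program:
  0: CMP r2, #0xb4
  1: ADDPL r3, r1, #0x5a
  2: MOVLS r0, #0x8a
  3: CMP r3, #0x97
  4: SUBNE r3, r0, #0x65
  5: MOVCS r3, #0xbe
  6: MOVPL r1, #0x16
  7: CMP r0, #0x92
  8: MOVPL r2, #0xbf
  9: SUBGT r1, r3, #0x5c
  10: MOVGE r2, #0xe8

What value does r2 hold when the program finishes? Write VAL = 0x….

0: ✓ CMP  NZCV=1000
1: · ADDPL
2: ✓ MOVLS  r0←0x8a
3: ✓ CMP  NZCV=0010
4: ✓ SUBNE  r3←0x25
5: ✓ MOVCS  r3←0xbe
6: ✓ MOVPL  r1←0x16
7: ✓ CMP  NZCV=1000
8: · MOVPL
9: · SUBGT
10: · MOVGE

VAL = 0x84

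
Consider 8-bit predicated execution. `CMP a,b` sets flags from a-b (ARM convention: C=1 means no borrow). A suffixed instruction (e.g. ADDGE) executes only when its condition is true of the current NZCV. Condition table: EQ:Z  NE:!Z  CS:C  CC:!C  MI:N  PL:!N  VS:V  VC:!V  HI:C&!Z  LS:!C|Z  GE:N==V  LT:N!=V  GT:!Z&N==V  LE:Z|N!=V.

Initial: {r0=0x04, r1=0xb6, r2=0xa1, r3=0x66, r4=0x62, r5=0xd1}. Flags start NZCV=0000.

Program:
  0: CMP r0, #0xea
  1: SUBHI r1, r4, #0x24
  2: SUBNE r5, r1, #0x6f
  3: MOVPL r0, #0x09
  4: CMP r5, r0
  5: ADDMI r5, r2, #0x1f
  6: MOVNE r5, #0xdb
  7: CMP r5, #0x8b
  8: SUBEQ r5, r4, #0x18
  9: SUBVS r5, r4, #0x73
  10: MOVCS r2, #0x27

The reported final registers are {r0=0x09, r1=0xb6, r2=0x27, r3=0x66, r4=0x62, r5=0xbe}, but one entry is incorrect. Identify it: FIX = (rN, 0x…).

[0] flags=0000 → (cmp)
[1] flags=0000 HI?F → skip
[2] flags=0000 NE?T → r5=0x47
[3] flags=0000 PL?T → r0=0x09
[4] flags=0010 → (cmp)
[5] flags=0010 MI?F → skip
[6] flags=0010 NE?T → r5=0xdb
[7] flags=0010 → (cmp)
[8] flags=0010 EQ?F → skip
[9] flags=0010 VS?F → skip
[10] flags=0010 CS?T → r2=0x27

FIX = (r5, 0xdb)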